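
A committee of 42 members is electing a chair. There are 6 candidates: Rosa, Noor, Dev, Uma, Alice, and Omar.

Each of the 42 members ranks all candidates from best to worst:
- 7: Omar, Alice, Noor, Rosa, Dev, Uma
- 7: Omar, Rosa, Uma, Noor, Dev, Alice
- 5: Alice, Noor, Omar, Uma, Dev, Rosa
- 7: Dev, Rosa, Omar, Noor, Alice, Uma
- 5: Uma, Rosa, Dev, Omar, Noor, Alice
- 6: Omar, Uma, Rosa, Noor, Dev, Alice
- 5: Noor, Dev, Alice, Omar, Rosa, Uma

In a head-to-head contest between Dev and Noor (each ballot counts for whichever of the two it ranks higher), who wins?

Noor

Dev is ranked above Noor on 12 ballots; Noor above Dev on 30.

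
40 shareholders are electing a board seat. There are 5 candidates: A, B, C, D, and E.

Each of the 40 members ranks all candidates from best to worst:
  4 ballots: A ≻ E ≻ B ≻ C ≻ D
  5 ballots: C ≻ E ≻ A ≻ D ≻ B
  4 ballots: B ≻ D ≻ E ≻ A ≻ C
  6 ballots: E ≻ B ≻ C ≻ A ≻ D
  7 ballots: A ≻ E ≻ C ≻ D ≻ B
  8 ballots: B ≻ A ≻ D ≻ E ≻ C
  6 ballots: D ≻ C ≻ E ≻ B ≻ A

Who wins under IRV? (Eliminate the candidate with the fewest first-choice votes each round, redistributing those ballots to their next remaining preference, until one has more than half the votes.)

E

Round 1: A 11, B 12, C 5, D 6, E 6. C eliminated.
Round 2: A 11, B 12, D 6, E 11. D eliminated.
Round 3: A 11, B 12, E 17. A eliminated.
Round 4: B 12, E 28. E has a majority (≥21).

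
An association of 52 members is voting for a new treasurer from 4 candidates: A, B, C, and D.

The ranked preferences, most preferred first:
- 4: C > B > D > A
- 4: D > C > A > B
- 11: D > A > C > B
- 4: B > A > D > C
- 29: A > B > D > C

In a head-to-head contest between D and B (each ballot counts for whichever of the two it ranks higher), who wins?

B

D is ranked above B on 15 ballots; B above D on 37.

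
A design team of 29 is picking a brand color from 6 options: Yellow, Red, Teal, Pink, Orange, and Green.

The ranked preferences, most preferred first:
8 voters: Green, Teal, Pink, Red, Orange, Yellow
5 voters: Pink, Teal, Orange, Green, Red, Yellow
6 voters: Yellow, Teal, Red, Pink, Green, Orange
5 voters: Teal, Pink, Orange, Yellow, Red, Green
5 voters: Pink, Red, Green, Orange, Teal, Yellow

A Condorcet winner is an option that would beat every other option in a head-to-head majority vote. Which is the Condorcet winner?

Teal

Teal vs Yellow: 23–6
Teal vs Red: 24–5
Teal vs Pink: 19–10
Teal vs Orange: 24–5
Teal vs Green: 16–13
Teal beats every other option.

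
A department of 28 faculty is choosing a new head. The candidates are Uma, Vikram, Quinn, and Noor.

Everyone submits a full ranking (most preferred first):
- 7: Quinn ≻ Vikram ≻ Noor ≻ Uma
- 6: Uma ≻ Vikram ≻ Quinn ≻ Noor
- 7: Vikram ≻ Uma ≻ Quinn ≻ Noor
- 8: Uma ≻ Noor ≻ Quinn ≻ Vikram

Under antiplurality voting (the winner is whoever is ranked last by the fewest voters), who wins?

Last-place votes: Uma 7, Vikram 8, Quinn 0, Noor 13.

Quinn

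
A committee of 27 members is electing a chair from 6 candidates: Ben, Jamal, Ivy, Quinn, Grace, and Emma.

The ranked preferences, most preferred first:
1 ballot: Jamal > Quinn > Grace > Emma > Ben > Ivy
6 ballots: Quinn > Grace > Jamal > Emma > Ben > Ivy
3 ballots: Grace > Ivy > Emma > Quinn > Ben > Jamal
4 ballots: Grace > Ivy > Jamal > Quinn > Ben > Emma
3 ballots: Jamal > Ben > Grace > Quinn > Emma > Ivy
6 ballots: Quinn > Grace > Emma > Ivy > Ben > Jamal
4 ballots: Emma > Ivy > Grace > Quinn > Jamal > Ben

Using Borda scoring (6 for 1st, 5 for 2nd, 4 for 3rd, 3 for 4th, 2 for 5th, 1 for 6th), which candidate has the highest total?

Ben: 1×2 + 6×2 + 3×2 + 4×2 + 3×5 + 6×2 + 4×1 = 59
Jamal: 1×6 + 6×4 + 3×1 + 4×4 + 3×6 + 6×1 + 4×2 = 81
Ivy: 1×1 + 6×1 + 3×5 + 4×5 + 3×1 + 6×3 + 4×5 = 83
Quinn: 1×5 + 6×6 + 3×3 + 4×3 + 3×3 + 6×6 + 4×3 = 119
Grace: 1×4 + 6×5 + 3×6 + 4×6 + 3×4 + 6×5 + 4×4 = 134
Emma: 1×3 + 6×3 + 3×4 + 4×1 + 3×2 + 6×4 + 4×6 = 91

Grace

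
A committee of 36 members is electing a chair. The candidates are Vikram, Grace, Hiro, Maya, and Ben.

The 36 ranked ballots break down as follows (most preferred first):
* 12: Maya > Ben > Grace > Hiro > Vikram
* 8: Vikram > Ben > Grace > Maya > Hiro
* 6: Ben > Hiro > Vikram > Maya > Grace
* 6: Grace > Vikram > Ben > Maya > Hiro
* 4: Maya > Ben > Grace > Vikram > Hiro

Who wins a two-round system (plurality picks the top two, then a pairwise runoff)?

Vikram

Round 1 first-place votes: Vikram 8, Grace 6, Hiro 0, Maya 16, Ben 6. Maya and Vikram advance.
Runoff: Maya is ranked above Vikram on 16 ballots, Vikram above Maya on 20.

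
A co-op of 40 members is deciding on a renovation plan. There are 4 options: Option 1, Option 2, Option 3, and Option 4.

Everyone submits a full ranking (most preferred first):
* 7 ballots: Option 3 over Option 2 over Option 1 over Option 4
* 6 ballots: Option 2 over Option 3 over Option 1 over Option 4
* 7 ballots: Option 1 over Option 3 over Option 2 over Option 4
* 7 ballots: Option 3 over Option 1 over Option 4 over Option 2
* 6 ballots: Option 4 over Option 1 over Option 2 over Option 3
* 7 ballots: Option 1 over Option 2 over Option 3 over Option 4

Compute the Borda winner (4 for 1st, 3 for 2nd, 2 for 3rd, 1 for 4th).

Option 1

Option 1: 7×2 + 6×2 + 7×4 + 7×3 + 6×3 + 7×4 = 121
Option 2: 7×3 + 6×4 + 7×2 + 7×1 + 6×2 + 7×3 = 99
Option 3: 7×4 + 6×3 + 7×3 + 7×4 + 6×1 + 7×2 = 115
Option 4: 7×1 + 6×1 + 7×1 + 7×2 + 6×4 + 7×1 = 65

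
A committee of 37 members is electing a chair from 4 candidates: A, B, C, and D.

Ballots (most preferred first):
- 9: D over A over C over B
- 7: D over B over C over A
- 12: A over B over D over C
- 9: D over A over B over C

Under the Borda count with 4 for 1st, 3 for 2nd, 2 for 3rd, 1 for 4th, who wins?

D

A: 9×3 + 7×1 + 12×4 + 9×3 = 109
B: 9×1 + 7×3 + 12×3 + 9×2 = 84
C: 9×2 + 7×2 + 12×1 + 9×1 = 53
D: 9×4 + 7×4 + 12×2 + 9×4 = 124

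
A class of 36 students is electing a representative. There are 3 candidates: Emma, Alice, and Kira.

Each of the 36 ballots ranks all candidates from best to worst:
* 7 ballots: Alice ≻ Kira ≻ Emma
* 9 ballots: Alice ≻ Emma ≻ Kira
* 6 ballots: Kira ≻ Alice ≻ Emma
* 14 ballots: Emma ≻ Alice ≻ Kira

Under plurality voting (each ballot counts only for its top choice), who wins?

First-place votes: Emma 14, Alice 16, Kira 6.

Alice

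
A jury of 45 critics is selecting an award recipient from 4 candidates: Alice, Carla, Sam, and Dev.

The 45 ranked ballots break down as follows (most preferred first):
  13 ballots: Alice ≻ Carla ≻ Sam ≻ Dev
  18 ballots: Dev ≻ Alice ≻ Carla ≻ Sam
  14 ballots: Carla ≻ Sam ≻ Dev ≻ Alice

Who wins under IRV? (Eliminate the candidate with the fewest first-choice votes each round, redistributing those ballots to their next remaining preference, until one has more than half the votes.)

Round 1: Alice 13, Carla 14, Sam 0, Dev 18. Sam eliminated.
Round 2: Alice 13, Carla 14, Dev 18. Alice eliminated.
Round 3: Carla 27, Dev 18. Carla has a majority (≥23).

Carla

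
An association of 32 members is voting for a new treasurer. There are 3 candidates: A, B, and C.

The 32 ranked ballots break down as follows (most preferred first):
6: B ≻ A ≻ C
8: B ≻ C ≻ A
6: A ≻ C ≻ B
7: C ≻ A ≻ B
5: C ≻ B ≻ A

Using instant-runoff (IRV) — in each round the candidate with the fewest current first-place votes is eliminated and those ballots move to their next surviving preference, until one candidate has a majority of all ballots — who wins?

Round 1: A 6, B 14, C 12. A eliminated.
Round 2: B 14, C 18. C has a majority (≥17).

C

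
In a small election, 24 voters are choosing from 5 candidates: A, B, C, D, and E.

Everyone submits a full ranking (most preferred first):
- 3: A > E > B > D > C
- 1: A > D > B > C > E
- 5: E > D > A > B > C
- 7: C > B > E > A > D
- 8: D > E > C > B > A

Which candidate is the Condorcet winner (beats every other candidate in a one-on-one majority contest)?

E vs A: 20–4
E vs B: 16–8
E vs C: 16–8
E vs D: 15–9
E beats every other candidate.

E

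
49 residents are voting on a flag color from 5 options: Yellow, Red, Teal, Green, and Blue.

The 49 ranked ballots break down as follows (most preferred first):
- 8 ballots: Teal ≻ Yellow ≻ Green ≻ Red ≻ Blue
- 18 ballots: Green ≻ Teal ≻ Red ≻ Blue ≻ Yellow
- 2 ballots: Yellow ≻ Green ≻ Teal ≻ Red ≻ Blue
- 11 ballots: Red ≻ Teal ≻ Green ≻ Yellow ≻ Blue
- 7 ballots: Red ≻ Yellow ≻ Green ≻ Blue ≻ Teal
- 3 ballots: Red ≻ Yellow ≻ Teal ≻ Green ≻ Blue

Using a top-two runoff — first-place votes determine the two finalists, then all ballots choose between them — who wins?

Green

Round 1 first-place votes: Yellow 2, Red 21, Teal 8, Green 18, Blue 0. Red and Green advance.
Runoff: Red is ranked above Green on 21 ballots, Green above Red on 28.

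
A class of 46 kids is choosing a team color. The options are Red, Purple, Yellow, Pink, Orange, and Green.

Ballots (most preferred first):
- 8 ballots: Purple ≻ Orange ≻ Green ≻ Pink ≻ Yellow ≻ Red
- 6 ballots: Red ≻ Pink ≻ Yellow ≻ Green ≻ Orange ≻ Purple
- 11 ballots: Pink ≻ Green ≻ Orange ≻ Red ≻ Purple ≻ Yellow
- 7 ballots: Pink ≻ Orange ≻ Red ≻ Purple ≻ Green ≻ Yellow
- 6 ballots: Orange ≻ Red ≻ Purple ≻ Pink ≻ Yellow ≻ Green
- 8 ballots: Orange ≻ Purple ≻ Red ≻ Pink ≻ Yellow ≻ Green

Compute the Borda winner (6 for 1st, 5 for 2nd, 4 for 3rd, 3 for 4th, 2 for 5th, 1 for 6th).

Red: 8×1 + 6×6 + 11×3 + 7×4 + 6×5 + 8×4 = 167
Purple: 8×6 + 6×1 + 11×2 + 7×3 + 6×4 + 8×5 = 161
Yellow: 8×2 + 6×4 + 11×1 + 7×1 + 6×2 + 8×2 = 86
Pink: 8×3 + 6×5 + 11×6 + 7×6 + 6×3 + 8×3 = 204
Orange: 8×5 + 6×2 + 11×4 + 7×5 + 6×6 + 8×6 = 215
Green: 8×4 + 6×3 + 11×5 + 7×2 + 6×1 + 8×1 = 133

Orange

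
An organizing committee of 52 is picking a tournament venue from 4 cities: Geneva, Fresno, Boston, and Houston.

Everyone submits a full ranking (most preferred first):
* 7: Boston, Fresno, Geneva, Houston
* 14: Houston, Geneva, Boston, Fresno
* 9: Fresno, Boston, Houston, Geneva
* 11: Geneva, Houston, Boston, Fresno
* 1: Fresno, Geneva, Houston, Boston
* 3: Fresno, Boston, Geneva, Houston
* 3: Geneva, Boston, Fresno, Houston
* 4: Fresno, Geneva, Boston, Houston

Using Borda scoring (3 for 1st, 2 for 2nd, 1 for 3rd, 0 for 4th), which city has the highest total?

Geneva: 7×1 + 14×2 + 9×0 + 11×3 + 1×2 + 3×1 + 3×3 + 4×2 = 90
Fresno: 7×2 + 14×0 + 9×3 + 11×0 + 1×3 + 3×3 + 3×1 + 4×3 = 68
Boston: 7×3 + 14×1 + 9×2 + 11×1 + 1×0 + 3×2 + 3×2 + 4×1 = 80
Houston: 7×0 + 14×3 + 9×1 + 11×2 + 1×1 + 3×0 + 3×0 + 4×0 = 74

Geneva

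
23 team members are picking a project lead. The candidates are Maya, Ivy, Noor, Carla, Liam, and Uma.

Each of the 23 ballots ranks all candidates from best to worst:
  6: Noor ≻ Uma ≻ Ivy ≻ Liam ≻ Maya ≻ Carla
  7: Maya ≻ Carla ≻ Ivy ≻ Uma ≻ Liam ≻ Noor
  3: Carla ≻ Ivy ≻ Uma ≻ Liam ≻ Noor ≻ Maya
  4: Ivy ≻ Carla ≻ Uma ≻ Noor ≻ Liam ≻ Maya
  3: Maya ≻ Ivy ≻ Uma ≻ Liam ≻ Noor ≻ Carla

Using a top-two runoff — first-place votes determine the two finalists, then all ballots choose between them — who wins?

Round 1 first-place votes: Maya 10, Ivy 4, Noor 6, Carla 3, Liam 0, Uma 0. Maya and Noor advance.
Runoff: Maya is ranked above Noor on 10 ballots, Noor above Maya on 13.

Noor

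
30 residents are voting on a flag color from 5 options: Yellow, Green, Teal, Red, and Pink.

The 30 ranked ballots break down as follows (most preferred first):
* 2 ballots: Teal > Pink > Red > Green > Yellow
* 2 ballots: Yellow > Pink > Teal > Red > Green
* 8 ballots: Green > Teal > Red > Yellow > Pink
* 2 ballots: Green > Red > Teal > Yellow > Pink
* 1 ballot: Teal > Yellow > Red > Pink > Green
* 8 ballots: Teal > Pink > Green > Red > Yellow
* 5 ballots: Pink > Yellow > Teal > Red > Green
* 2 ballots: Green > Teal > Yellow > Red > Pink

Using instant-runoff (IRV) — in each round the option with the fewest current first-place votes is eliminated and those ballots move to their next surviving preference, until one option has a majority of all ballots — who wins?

Teal

Round 1: Yellow 2, Green 12, Teal 11, Red 0, Pink 5. Red eliminated.
Round 2: Yellow 2, Green 12, Teal 11, Pink 5. Yellow eliminated.
Round 3: Green 12, Teal 11, Pink 7. Pink eliminated.
Round 4: Green 12, Teal 18. Teal has a majority (≥16).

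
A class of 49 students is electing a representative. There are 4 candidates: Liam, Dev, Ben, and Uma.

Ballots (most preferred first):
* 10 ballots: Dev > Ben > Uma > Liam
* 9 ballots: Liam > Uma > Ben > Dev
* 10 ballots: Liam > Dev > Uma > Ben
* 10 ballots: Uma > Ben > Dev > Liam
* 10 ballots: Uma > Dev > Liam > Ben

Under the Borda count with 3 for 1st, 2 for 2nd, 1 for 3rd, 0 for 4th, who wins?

Liam: 10×0 + 9×3 + 10×3 + 10×0 + 10×1 = 67
Dev: 10×3 + 9×0 + 10×2 + 10×1 + 10×2 = 80
Ben: 10×2 + 9×1 + 10×0 + 10×2 + 10×0 = 49
Uma: 10×1 + 9×2 + 10×1 + 10×3 + 10×3 = 98

Uma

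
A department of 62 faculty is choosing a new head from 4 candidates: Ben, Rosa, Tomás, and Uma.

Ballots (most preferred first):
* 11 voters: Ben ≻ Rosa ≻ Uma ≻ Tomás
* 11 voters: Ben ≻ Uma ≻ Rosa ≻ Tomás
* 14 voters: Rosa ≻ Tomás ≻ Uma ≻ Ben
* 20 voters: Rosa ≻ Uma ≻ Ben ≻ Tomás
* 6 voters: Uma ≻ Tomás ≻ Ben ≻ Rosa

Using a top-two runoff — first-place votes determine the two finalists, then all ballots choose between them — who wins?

Rosa

Round 1 first-place votes: Ben 22, Rosa 34, Tomás 0, Uma 6. Rosa and Ben advance.
Runoff: Rosa is ranked above Ben on 34 ballots, Ben above Rosa on 28.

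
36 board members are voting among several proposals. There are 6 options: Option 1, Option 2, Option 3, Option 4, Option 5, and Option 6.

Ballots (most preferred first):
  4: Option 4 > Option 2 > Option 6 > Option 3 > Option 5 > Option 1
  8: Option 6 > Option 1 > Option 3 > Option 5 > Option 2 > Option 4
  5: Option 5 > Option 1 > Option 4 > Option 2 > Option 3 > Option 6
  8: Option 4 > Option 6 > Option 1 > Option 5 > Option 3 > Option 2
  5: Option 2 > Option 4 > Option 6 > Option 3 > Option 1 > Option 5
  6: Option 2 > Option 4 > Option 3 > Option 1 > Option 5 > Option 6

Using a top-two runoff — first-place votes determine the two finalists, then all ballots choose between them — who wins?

Option 2

Round 1 first-place votes: Option 1 0, Option 2 11, Option 3 0, Option 4 12, Option 5 5, Option 6 8. Option 4 and Option 2 advance.
Runoff: Option 4 is ranked above Option 2 on 17 ballots, Option 2 above Option 4 on 19.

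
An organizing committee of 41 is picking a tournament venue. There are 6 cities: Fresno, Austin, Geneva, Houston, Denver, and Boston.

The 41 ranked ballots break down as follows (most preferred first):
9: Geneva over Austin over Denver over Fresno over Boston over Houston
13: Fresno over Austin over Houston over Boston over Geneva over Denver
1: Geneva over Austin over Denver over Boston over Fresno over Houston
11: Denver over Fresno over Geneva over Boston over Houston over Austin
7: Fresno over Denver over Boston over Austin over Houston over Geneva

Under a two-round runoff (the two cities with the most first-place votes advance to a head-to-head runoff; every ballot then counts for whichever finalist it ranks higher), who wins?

Denver

Round 1 first-place votes: Fresno 20, Austin 0, Geneva 10, Houston 0, Denver 11, Boston 0. Fresno and Denver advance.
Runoff: Fresno is ranked above Denver on 20 ballots, Denver above Fresno on 21.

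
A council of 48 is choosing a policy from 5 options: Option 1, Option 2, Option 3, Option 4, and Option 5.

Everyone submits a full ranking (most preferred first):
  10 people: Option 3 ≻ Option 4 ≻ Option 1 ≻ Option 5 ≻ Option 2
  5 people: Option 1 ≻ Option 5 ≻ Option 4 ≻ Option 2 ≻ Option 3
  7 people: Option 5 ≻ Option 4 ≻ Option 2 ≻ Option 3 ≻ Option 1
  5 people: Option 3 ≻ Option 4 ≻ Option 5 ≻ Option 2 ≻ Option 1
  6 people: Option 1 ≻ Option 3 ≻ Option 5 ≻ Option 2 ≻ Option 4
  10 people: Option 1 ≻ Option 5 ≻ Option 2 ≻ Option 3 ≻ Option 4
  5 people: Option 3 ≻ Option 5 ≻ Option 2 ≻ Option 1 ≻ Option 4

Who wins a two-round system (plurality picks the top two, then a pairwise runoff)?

Round 1 first-place votes: Option 1 21, Option 2 0, Option 3 20, Option 4 0, Option 5 7. Option 1 and Option 3 advance.
Runoff: Option 1 is ranked above Option 3 on 21 ballots, Option 3 above Option 1 on 27.

Option 3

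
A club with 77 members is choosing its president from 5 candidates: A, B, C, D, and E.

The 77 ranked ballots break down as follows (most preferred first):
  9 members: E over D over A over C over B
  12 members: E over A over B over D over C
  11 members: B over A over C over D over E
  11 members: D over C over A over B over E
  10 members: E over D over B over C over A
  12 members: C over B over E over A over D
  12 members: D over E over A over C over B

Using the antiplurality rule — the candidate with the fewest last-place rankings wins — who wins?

A

Last-place votes: A 10, B 21, C 12, D 12, E 22.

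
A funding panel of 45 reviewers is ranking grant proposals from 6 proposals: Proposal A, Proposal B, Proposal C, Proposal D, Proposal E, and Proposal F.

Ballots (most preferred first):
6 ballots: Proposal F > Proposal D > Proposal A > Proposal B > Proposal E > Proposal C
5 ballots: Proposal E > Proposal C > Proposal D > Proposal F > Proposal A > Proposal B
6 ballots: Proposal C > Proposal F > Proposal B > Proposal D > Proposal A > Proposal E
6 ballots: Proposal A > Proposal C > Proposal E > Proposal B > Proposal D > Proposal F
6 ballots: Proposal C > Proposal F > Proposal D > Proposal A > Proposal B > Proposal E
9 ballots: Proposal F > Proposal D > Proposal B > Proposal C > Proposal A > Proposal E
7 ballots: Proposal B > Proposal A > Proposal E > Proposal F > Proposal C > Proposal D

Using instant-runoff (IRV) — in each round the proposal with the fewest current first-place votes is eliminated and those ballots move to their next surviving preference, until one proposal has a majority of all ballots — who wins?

Round 1: Proposal A 6, Proposal B 7, Proposal C 12, Proposal D 0, Proposal E 5, Proposal F 15. Proposal D eliminated.
Round 2: Proposal A 6, Proposal B 7, Proposal C 12, Proposal E 5, Proposal F 15. Proposal E eliminated.
Round 3: Proposal A 6, Proposal B 7, Proposal C 17, Proposal F 15. Proposal A eliminated.
Round 4: Proposal B 7, Proposal C 23, Proposal F 15. Proposal C has a majority (≥23).

Proposal C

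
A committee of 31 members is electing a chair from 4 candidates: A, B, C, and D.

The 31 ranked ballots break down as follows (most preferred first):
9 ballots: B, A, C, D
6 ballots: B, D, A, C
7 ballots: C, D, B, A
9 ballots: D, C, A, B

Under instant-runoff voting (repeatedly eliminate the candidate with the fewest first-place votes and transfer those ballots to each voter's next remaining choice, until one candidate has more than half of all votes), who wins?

D

Round 1: A 0, B 15, C 7, D 9. A eliminated.
Round 2: B 15, C 7, D 9. C eliminated.
Round 3: B 15, D 16. D has a majority (≥16).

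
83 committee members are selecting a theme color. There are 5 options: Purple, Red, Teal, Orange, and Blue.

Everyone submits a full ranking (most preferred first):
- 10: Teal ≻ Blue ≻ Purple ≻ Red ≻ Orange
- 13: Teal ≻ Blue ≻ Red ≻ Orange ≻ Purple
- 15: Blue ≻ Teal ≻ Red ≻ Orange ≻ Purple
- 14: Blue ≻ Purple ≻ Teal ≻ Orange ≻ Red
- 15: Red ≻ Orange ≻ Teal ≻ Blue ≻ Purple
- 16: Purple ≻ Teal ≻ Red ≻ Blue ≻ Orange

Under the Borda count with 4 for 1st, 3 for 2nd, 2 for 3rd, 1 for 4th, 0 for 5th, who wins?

Teal

Purple: 10×2 + 13×0 + 15×0 + 14×3 + 15×0 + 16×4 = 126
Red: 10×1 + 13×2 + 15×2 + 14×0 + 15×4 + 16×2 = 158
Teal: 10×4 + 13×4 + 15×3 + 14×2 + 15×2 + 16×3 = 243
Orange: 10×0 + 13×1 + 15×1 + 14×1 + 15×3 + 16×0 = 87
Blue: 10×3 + 13×3 + 15×4 + 14×4 + 15×1 + 16×1 = 216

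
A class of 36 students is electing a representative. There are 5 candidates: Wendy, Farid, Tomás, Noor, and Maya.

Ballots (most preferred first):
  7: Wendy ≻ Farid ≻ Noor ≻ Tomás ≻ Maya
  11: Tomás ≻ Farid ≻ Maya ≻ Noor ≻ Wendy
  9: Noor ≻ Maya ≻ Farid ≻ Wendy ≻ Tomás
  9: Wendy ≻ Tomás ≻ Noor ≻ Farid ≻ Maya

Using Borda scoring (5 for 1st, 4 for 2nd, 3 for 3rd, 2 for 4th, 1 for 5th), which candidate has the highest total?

Farid

Wendy: 7×5 + 11×1 + 9×2 + 9×5 = 109
Farid: 7×4 + 11×4 + 9×3 + 9×2 = 117
Tomás: 7×2 + 11×5 + 9×1 + 9×4 = 114
Noor: 7×3 + 11×2 + 9×5 + 9×3 = 115
Maya: 7×1 + 11×3 + 9×4 + 9×1 = 85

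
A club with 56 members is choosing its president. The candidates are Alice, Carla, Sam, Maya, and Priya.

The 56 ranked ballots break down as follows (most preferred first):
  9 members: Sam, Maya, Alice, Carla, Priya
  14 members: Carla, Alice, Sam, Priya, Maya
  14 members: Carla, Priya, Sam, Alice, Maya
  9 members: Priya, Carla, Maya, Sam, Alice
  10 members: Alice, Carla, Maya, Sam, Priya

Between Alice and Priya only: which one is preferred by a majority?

Alice is ranked above Priya on 33 ballots; Priya above Alice on 23.

Alice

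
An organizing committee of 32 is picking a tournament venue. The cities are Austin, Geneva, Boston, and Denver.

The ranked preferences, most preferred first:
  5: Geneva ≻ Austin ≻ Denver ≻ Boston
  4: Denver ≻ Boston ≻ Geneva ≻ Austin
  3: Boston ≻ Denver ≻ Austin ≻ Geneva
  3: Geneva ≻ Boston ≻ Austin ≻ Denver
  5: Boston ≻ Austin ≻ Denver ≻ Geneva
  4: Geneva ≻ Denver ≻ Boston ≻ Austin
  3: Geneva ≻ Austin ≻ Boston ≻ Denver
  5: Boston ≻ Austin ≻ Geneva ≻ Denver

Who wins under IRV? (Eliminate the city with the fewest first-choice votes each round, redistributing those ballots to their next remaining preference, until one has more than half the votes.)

Boston

Round 1: Austin 0, Geneva 15, Boston 13, Denver 4. Austin eliminated.
Round 2: Geneva 15, Boston 13, Denver 4. Denver eliminated.
Round 3: Geneva 15, Boston 17. Boston has a majority (≥17).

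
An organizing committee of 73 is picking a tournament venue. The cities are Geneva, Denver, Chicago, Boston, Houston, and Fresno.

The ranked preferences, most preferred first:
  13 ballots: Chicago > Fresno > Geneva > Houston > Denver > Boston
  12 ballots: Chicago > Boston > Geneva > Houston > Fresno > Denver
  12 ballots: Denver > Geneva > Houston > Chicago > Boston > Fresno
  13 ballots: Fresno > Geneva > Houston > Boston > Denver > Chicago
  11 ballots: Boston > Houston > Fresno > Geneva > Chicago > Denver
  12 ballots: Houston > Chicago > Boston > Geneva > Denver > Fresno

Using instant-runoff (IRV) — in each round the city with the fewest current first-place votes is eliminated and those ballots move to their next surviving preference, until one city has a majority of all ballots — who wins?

Houston

Round 1: Geneva 0, Denver 12, Chicago 25, Boston 11, Houston 12, Fresno 13. Geneva eliminated.
Round 2: Denver 12, Chicago 25, Boston 11, Houston 12, Fresno 13. Boston eliminated.
Round 3: Denver 12, Chicago 25, Houston 23, Fresno 13. Denver eliminated.
Round 4: Chicago 25, Houston 35, Fresno 13. Fresno eliminated.
Round 5: Chicago 25, Houston 48. Houston has a majority (≥37).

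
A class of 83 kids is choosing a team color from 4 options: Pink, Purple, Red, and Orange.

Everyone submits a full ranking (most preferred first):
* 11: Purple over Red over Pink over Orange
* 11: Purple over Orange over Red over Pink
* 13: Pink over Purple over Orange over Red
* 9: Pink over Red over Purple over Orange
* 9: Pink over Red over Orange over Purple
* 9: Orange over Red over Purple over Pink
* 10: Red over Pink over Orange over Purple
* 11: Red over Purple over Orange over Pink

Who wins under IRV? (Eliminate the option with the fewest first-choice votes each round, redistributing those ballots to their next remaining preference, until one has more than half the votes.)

Round 1: Pink 31, Purple 22, Red 21, Orange 9. Orange eliminated.
Round 2: Pink 31, Purple 22, Red 30. Purple eliminated.
Round 3: Pink 31, Red 52. Red has a majority (≥42).

Red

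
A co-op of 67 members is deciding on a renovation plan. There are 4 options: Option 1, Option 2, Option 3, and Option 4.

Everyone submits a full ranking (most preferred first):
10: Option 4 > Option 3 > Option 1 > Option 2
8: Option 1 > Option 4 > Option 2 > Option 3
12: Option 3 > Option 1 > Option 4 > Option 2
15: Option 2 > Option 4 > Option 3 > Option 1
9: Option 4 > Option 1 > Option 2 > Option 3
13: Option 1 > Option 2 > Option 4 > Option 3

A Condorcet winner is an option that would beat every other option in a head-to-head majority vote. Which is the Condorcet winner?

Option 4 vs Option 1: 34–33
Option 4 vs Option 2: 39–28
Option 4 vs Option 3: 55–12
Option 4 beats every other option.

Option 4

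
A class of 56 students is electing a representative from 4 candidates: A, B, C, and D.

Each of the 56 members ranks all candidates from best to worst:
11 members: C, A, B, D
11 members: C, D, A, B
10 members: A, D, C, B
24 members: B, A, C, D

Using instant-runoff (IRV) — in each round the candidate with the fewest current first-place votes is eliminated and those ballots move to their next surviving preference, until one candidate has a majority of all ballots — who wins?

C

Round 1: A 10, B 24, C 22, D 0. D eliminated.
Round 2: A 10, B 24, C 22. A eliminated.
Round 3: B 24, C 32. C has a majority (≥29).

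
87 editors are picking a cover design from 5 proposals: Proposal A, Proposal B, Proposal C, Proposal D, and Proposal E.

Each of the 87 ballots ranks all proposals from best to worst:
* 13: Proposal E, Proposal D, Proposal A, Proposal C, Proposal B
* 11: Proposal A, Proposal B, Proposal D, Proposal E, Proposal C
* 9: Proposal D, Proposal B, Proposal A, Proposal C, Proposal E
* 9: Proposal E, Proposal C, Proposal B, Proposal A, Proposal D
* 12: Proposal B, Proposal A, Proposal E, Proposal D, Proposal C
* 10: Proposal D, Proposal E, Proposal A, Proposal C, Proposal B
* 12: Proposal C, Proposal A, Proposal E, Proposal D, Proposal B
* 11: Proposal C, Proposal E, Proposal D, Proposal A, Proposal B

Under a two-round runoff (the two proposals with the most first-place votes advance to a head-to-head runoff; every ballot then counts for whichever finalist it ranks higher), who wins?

Round 1 first-place votes: Proposal A 11, Proposal B 12, Proposal C 23, Proposal D 19, Proposal E 22. Proposal C and Proposal E advance.
Runoff: Proposal C is ranked above Proposal E on 32 ballots, Proposal E above Proposal C on 55.

Proposal E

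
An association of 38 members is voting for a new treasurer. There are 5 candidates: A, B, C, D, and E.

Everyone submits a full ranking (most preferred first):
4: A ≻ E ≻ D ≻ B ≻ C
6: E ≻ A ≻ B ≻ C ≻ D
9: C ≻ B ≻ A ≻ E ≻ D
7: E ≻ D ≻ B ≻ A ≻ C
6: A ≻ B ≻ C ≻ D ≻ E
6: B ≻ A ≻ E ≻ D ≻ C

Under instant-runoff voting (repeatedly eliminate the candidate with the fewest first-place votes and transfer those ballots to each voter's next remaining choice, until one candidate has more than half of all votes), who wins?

A

Round 1: A 10, B 6, C 9, D 0, E 13. D eliminated.
Round 2: A 10, B 6, C 9, E 13. B eliminated.
Round 3: A 16, C 9, E 13. C eliminated.
Round 4: A 25, E 13. A has a majority (≥20).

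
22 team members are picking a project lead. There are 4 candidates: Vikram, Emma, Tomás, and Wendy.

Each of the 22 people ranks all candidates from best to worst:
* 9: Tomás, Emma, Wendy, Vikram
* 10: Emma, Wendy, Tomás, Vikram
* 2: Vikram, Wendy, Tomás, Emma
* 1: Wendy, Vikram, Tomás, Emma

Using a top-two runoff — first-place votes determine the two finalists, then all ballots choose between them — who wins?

Round 1 first-place votes: Vikram 2, Emma 10, Tomás 9, Wendy 1. Emma and Tomás advance.
Runoff: Emma is ranked above Tomás on 10 ballots, Tomás above Emma on 12.

Tomás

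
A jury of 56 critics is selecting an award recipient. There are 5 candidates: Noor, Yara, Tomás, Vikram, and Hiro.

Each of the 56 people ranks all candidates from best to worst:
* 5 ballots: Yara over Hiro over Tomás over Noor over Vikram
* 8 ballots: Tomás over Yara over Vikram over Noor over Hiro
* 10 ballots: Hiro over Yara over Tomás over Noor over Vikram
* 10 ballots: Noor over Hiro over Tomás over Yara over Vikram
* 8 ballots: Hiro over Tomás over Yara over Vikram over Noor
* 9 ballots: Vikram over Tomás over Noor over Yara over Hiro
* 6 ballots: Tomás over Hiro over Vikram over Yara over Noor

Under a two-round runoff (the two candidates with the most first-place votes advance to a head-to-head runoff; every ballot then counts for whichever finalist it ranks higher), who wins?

Round 1 first-place votes: Noor 10, Yara 5, Tomás 14, Vikram 9, Hiro 18. Hiro and Tomás advance.
Runoff: Hiro is ranked above Tomás on 33 ballots, Tomás above Hiro on 23.

Hiro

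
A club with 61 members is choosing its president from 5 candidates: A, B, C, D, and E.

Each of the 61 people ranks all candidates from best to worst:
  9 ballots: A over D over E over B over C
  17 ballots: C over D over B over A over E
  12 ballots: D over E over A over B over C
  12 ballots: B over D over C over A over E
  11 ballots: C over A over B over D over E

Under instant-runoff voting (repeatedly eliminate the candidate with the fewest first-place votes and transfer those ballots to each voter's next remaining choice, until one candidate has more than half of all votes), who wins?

Round 1: A 9, B 12, C 28, D 12, E 0. E eliminated.
Round 2: A 9, B 12, C 28, D 12. A eliminated.
Round 3: B 12, C 28, D 21. B eliminated.
Round 4: C 28, D 33. D has a majority (≥31).

D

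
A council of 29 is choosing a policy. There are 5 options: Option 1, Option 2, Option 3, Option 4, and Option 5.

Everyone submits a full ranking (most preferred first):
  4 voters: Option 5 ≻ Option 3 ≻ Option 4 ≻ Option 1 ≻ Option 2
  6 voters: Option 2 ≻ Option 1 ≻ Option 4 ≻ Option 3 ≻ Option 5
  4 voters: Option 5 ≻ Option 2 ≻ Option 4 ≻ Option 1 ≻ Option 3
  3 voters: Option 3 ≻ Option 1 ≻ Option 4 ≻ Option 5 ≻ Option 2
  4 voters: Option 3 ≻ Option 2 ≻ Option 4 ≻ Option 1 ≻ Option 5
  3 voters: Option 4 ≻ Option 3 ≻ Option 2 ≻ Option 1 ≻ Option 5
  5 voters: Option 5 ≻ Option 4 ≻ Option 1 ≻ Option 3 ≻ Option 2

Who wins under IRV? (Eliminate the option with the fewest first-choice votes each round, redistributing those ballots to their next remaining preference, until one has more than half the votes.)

Option 3

Round 1: Option 1 0, Option 2 6, Option 3 7, Option 4 3, Option 5 13. Option 1 eliminated.
Round 2: Option 2 6, Option 3 7, Option 4 3, Option 5 13. Option 4 eliminated.
Round 3: Option 2 6, Option 3 10, Option 5 13. Option 2 eliminated.
Round 4: Option 3 16, Option 5 13. Option 3 has a majority (≥15).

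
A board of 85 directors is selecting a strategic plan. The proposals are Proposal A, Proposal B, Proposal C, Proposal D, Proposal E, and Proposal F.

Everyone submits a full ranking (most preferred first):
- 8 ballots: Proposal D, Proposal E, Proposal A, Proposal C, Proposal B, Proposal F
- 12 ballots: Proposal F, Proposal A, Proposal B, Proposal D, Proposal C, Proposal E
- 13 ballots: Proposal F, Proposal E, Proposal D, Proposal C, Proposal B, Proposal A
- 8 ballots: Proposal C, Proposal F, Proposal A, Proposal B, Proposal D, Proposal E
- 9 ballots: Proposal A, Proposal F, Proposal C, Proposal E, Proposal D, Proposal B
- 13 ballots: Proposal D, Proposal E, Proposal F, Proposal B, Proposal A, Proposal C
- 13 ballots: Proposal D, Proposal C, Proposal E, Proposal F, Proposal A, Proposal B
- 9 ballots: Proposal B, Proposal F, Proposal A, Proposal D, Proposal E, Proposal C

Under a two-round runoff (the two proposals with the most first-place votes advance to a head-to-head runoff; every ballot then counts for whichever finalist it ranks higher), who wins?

Proposal F

Round 1 first-place votes: Proposal A 9, Proposal B 9, Proposal C 8, Proposal D 34, Proposal E 0, Proposal F 25. Proposal D and Proposal F advance.
Runoff: Proposal D is ranked above Proposal F on 34 ballots, Proposal F above Proposal D on 51.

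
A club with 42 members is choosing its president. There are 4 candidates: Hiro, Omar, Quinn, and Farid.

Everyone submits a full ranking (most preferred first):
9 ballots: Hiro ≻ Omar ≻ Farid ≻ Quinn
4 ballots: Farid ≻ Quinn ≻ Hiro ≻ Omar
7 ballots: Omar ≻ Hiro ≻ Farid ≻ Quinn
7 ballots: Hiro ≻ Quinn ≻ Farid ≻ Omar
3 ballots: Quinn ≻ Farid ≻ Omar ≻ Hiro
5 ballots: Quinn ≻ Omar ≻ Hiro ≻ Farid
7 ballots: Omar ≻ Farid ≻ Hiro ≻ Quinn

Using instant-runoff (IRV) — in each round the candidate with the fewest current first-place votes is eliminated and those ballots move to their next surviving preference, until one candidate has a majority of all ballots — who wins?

Round 1: Hiro 16, Omar 14, Quinn 8, Farid 4. Farid eliminated.
Round 2: Hiro 16, Omar 14, Quinn 12. Quinn eliminated.
Round 3: Hiro 20, Omar 22. Omar has a majority (≥22).

Omar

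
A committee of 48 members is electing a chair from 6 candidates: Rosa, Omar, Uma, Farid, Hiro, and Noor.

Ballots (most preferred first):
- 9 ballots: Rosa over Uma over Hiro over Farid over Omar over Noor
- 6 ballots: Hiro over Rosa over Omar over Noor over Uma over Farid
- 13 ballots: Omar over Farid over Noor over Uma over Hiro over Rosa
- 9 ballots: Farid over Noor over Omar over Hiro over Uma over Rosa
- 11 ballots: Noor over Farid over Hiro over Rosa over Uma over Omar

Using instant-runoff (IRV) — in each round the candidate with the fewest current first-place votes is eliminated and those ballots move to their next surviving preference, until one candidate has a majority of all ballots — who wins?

Round 1: Rosa 9, Omar 13, Uma 0, Farid 9, Hiro 6, Noor 11. Uma eliminated.
Round 2: Rosa 9, Omar 13, Farid 9, Hiro 6, Noor 11. Hiro eliminated.
Round 3: Rosa 15, Omar 13, Farid 9, Noor 11. Farid eliminated.
Round 4: Rosa 15, Omar 13, Noor 20. Omar eliminated.
Round 5: Rosa 15, Noor 33. Noor has a majority (≥25).

Noor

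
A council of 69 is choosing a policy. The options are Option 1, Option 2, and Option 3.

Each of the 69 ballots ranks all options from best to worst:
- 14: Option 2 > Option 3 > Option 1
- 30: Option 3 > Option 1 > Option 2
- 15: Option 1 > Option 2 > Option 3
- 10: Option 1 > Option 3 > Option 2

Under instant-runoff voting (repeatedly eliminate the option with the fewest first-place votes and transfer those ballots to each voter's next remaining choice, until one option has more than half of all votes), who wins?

Round 1: Option 1 25, Option 2 14, Option 3 30. Option 2 eliminated.
Round 2: Option 1 25, Option 3 44. Option 3 has a majority (≥35).

Option 3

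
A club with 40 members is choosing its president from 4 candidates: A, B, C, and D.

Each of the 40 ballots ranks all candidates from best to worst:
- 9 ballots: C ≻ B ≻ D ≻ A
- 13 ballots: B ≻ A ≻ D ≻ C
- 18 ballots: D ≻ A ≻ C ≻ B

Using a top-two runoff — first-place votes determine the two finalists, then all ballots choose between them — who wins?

B

Round 1 first-place votes: A 0, B 13, C 9, D 18. D and B advance.
Runoff: D is ranked above B on 18 ballots, B above D on 22.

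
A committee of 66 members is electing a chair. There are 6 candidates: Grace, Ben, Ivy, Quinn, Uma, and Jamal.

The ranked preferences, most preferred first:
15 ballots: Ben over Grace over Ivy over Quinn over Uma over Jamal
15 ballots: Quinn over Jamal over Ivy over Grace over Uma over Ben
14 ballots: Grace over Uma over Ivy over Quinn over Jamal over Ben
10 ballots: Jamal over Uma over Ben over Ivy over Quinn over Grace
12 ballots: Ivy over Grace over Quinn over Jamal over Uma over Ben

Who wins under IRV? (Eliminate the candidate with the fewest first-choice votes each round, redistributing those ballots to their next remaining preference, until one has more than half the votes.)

Grace

Round 1: Grace 14, Ben 15, Ivy 12, Quinn 15, Uma 0, Jamal 10. Uma eliminated.
Round 2: Grace 14, Ben 15, Ivy 12, Quinn 15, Jamal 10. Jamal eliminated.
Round 3: Grace 14, Ben 25, Ivy 12, Quinn 15. Ivy eliminated.
Round 4: Grace 26, Ben 25, Quinn 15. Quinn eliminated.
Round 5: Grace 41, Ben 25. Grace has a majority (≥34).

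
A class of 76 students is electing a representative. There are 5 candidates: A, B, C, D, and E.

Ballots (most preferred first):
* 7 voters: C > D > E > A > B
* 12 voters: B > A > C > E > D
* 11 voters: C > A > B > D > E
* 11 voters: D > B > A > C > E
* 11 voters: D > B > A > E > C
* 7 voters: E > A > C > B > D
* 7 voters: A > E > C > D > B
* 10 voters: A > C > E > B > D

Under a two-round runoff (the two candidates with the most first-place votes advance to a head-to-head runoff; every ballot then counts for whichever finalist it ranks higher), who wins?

Round 1 first-place votes: A 17, B 12, C 18, D 22, E 7. D and C advance.
Runoff: D is ranked above C on 22 ballots, C above D on 54.

C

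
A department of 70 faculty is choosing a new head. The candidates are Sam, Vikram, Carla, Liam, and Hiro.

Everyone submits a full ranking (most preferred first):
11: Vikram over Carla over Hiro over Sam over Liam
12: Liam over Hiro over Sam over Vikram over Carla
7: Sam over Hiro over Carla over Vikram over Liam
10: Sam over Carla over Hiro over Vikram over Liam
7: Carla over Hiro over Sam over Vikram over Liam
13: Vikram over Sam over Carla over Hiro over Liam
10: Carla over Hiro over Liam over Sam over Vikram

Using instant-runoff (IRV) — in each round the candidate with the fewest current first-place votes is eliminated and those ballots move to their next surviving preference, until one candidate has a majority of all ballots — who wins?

Round 1: Sam 17, Vikram 24, Carla 17, Liam 12, Hiro 0. Hiro eliminated.
Round 2: Sam 17, Vikram 24, Carla 17, Liam 12. Liam eliminated.
Round 3: Sam 29, Vikram 24, Carla 17. Carla eliminated.
Round 4: Sam 46, Vikram 24. Sam has a majority (≥36).

Sam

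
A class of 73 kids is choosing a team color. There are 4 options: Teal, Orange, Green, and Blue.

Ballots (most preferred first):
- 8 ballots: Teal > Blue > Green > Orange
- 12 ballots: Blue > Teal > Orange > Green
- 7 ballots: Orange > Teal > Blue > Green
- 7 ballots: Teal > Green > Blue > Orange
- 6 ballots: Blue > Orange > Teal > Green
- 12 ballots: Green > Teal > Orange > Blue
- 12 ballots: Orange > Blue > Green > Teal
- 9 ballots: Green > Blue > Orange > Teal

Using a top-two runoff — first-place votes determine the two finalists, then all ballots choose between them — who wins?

Round 1 first-place votes: Teal 15, Orange 19, Green 21, Blue 18. Green and Orange advance.
Runoff: Green is ranked above Orange on 36 ballots, Orange above Green on 37.

Orange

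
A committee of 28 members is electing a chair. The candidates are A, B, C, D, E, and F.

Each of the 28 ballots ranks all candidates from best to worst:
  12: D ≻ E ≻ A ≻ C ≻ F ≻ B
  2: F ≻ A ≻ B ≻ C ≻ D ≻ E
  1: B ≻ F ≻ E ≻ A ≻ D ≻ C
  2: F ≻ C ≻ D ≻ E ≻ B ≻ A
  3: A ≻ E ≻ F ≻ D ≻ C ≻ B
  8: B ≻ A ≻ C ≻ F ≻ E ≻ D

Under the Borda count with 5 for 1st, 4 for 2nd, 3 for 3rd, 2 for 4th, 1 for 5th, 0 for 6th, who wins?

A

A: 12×3 + 2×4 + 1×2 + 2×0 + 3×5 + 8×4 = 93
B: 12×0 + 2×3 + 1×5 + 2×1 + 3×0 + 8×5 = 53
C: 12×2 + 2×2 + 1×0 + 2×4 + 3×1 + 8×3 = 63
D: 12×5 + 2×1 + 1×1 + 2×3 + 3×2 + 8×0 = 75
E: 12×4 + 2×0 + 1×3 + 2×2 + 3×4 + 8×1 = 75
F: 12×1 + 2×5 + 1×4 + 2×5 + 3×3 + 8×2 = 61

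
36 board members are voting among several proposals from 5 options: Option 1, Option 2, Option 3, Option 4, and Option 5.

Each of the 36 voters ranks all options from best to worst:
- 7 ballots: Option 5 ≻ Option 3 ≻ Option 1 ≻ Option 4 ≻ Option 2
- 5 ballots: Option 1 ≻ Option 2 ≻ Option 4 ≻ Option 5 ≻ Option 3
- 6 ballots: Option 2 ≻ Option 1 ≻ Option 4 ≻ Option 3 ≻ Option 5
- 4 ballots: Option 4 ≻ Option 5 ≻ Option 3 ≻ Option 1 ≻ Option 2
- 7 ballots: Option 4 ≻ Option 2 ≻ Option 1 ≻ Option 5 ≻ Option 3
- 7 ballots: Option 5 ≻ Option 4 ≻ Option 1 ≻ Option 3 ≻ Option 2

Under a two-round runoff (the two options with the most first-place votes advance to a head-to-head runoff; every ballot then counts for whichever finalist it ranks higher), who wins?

Option 4

Round 1 first-place votes: Option 1 5, Option 2 6, Option 3 0, Option 4 11, Option 5 14. Option 5 and Option 4 advance.
Runoff: Option 5 is ranked above Option 4 on 14 ballots, Option 4 above Option 5 on 22.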